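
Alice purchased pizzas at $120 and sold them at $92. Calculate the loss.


Selling price = $92
Cost price = $120
Loss = cost price - selling price:
Loss = $120 - $92 = $28

$28


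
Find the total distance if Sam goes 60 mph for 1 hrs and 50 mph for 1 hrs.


Leg 1 distance:
60 x 1 = 60 miles
Leg 2 distance:
50 x 1 = 50 miles
Total distance:
60 + 50 = 110 miles

110 miles


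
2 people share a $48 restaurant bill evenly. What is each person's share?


Total bill: $48
Number of people: 2
Each pays: $48 / 2 = $24

$24


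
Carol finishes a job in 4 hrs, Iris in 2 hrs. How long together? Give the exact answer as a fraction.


Carol's rate: 1/4 of the job per hour
Iris's rate: 1/2 of the job per hour
Combined rate: 1/4 + 1/2 = 3/4 per hour
Time = 1 / (3/4) = 4/3 hours (≈ 1.33 hours)

4/3 hours


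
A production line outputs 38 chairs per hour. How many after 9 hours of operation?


Production rate: 38 chairs per hour
Time: 9 hours
Total: 38 x 9 = 342 chairs

342 chairs


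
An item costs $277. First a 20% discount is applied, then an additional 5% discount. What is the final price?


First discount:
20% of $277 = $55.40
Price after first discount:
$277 - $55.40 = $221.60
Second discount:
5% of $221.60 = $11.08
Final price:
$221.60 - $11.08 = $210.52

$210.52


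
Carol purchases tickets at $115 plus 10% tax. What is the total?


Calculate the tax:
10% of $115 = $11.50
Add tax to price:
$115 + $11.50 = $126.50

$126.50


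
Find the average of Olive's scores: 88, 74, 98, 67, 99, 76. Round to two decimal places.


Add the scores:
88 + 74 + 98 + 67 + 99 + 76 = 502
Divide by the number of tests:
502 / 6 = 83.6666... ≈ 83.67

83.67


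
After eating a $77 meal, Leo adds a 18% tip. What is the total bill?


Calculate the tip:
18% of $77 = $13.86
Add tip to meal cost:
$77 + $13.86 = $90.86

$90.86


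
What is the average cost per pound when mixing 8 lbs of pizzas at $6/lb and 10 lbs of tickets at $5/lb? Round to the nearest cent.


Cost of pizzas:
8 x $6 = $48
Cost of tickets:
10 x $5 = $50
Total cost: $48 + $50 = $98
Total weight: 18 lbs
Average: $98 / 18 = $5.4444... ≈ $5.44/lb

$5.44/lb


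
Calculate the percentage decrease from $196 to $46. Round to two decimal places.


Find the absolute change:
|46 - 196| = 150
Divide by original and multiply by 100:
150 / 196 x 100 = 76.5306...% ≈ 76.53%

76.53%


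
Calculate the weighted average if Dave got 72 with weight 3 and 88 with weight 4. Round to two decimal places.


Weighted sum:
3 x 72 + 4 x 88 = 568
Total weight:
3 + 4 = 7
Weighted average:
568 / 7 = 81.1428... ≈ 81.14

81.14


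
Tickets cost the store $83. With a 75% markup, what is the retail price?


Calculate the markup amount:
75% of $83 = $62.25
Add to cost:
$83 + $62.25 = $145.25

$145.25


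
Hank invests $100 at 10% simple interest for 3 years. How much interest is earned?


Use the formula I = P x R x T / 100
P x R x T = 100 x 10 x 3 = 3000
I = 3000 / 100 = $30

$30


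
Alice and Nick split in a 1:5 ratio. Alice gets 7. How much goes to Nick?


Find the multiplier:
7 / 1 = 7
Apply to Nick's share:
5 x 7 = 35

35


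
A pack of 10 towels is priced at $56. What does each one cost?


Total cost: $56
Number of items: 10
Unit price: $56 / 10 = $5.60

$5.60


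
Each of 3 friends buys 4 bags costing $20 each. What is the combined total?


Cost per person:
4 x $20 = $80
Group total:
3 x $80 = $240

$240


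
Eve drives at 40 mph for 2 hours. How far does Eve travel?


Use the formula: distance = speed x time
Speed = 40 mph, Time = 2 hours
40 x 2 = 80 miles

80 miles


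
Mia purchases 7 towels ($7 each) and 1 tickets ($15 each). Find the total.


Cost of towels:
7 x $7 = $49
Cost of tickets:
1 x $15 = $15
Add both:
$49 + $15 = $64

$64


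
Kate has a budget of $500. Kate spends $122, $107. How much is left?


Add up expenses:
$122 + $107 = $229
Subtract from budget:
$500 - $229 = $271

$271


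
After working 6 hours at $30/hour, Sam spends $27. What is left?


Calculate earnings:
6 x $30 = $180
Subtract spending:
$180 - $27 = $153

$153


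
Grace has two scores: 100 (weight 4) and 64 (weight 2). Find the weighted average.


Weighted sum:
4 x 100 + 2 x 64 = 528
Total weight:
4 + 2 = 6
Weighted average:
528 / 6 = 88

88


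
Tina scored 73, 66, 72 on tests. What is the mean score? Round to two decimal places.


Add the scores:
73 + 66 + 72 = 211
Divide by the number of tests:
211 / 3 = 70.3333... ≈ 70.33

70.33


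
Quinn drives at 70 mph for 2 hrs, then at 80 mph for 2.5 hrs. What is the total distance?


Leg 1 distance:
70 x 2 = 140 miles
Leg 2 distance:
80 x 2.5 = 200 miles
Total distance:
140 + 200 = 340 miles

340 miles


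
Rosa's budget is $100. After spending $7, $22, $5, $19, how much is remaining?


Add up expenses:
$7 + $22 + $5 + $19 = $53
Subtract from budget:
$100 - $53 = $47

$47


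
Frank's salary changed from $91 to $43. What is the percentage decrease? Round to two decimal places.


Find the absolute change:
|43 - 91| = 48
Divide by original and multiply by 100:
48 / 91 x 100 = 52.7472...% ≈ 52.75%

52.75%


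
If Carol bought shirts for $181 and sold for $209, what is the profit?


Selling price = $209
Cost price = $181
Profit = selling price - cost price:
Profit = $209 - $181 = $28

$28


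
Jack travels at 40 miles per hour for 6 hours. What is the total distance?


Use the formula: distance = speed x time
Speed = 40 mph, Time = 6 hours
40 x 6 = 240 miles

240 miles


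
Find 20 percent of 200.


Convert percentage to decimal:
20% = 0.2
Multiply:
200 x 0.2 = 40

40


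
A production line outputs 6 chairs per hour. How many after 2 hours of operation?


Production rate: 6 chairs per hour
Time: 2 hours
Total: 6 x 2 = 12 chairs

12 chairs


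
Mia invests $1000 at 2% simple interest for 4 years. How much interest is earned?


Use the formula I = P x R x T / 100
P x R x T = 1000 x 2 x 4 = 8000
I = 8000 / 100 = $80

$80


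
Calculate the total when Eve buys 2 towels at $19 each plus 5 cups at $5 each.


Cost of towels:
2 x $19 = $38
Cost of cups:
5 x $5 = $25
Add both:
$38 + $25 = $63

$63


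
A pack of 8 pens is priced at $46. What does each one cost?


Total cost: $46
Number of items: 8
Unit price: $46 / 8 = $5.75

$5.75


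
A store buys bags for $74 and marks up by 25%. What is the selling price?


Calculate the markup amount:
25% of $74 = $18.50
Add to cost:
$74 + $18.50 = $92.50

$92.50


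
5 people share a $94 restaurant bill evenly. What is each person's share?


Total bill: $94
Number of people: 5
Each pays: $94 / 5 = $18.80

$18.80


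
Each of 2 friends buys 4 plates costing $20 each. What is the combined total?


Cost per person:
4 x $20 = $80
Group total:
2 x $80 = $160

$160


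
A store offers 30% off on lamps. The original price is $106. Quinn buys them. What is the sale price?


Calculate the discount amount:
30% of $106 = $31.80
Subtract from original:
$106 - $31.80 = $74.20

$74.20


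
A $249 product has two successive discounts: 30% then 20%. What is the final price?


First discount:
30% of $249 = $74.70
Price after first discount:
$249 - $74.70 = $174.30
Second discount:
20% of $174.30 = $34.86
Final price:
$174.30 - $34.86 = $139.44

$139.44


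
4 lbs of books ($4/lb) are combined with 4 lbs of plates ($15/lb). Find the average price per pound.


Cost of books:
4 x $4 = $16
Cost of plates:
4 x $15 = $60
Total cost: $16 + $60 = $76
Total weight: 8 lbs
Average: $76 / 8 = $9.50/lb

$9.50/lb


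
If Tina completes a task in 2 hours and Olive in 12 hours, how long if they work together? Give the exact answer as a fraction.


Tina's rate: 1/2 of the job per hour
Olive's rate: 1/12 of the job per hour
Combined rate: 1/2 + 1/12 = 7/12 per hour
Time = 1 / (7/12) = 12/7 hours (≈ 1.71 hours)

12/7 hours


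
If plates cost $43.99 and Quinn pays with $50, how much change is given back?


Start with the amount paid:
$50
Subtract the price:
$50 - $43.99 = $6.01

$6.01


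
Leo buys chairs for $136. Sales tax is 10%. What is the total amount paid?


Calculate the tax:
10% of $136 = $13.60
Add tax to price:
$136 + $13.60 = $149.60

$149.60


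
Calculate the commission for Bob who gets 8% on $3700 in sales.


Convert rate to decimal:
8% = 0.08
Multiply by sales:
$3700 x 0.08 = $296

$296


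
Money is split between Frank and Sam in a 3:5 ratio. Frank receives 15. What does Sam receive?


Find the multiplier:
15 / 3 = 5
Apply to Sam's share:
5 x 5 = 25

25


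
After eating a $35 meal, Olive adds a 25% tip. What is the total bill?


Calculate the tip:
25% of $35 = $8.75
Add tip to meal cost:
$35 + $8.75 = $43.75

$43.75


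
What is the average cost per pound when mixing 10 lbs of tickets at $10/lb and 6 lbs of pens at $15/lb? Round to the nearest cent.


Cost of tickets:
10 x $10 = $100
Cost of pens:
6 x $15 = $90
Total cost: $100 + $90 = $190
Total weight: 16 lbs
Average: $190 / 16 = $11.875 ≈ $11.88/lb

$11.88/lb


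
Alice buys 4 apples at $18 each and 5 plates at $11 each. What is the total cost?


Cost of apples:
4 x $18 = $72
Cost of plates:
5 x $11 = $55
Add both:
$72 + $55 = $127

$127


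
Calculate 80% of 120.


Convert percentage to decimal:
80% = 0.8
Multiply:
120 x 0.8 = 96

96


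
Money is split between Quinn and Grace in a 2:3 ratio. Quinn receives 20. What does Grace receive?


Find the multiplier:
20 / 2 = 10
Apply to Grace's share:
3 x 10 = 30

30


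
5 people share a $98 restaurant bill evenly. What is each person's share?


Total bill: $98
Number of people: 5
Each pays: $98 / 5 = $19.60

$19.60


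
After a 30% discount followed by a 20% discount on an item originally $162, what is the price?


First discount:
30% of $162 = $48.60
Price after first discount:
$162 - $48.60 = $113.40
Second discount:
20% of $113.40 = $22.68
Final price:
$113.40 - $22.68 = $90.72

$90.72


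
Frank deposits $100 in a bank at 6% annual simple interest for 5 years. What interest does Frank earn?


Use the formula I = P x R x T / 100
P x R x T = 100 x 6 x 5 = 3000
I = 3000 / 100 = $30

$30


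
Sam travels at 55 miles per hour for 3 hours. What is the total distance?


Use the formula: distance = speed x time
Speed = 55 mph, Time = 3 hours
55 x 3 = 165 miles

165 miles


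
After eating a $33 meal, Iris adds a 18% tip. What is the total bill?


Calculate the tip:
18% of $33 = $5.94
Add tip to meal cost:
$33 + $5.94 = $38.94

$38.94


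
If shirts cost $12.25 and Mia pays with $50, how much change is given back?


Start with the amount paid:
$50
Subtract the price:
$50 - $12.25 = $37.75

$37.75


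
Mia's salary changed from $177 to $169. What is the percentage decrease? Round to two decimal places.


Find the absolute change:
|169 - 177| = 8
Divide by original and multiply by 100:
8 / 177 x 100 = 4.5197...% ≈ 4.52%

4.52%


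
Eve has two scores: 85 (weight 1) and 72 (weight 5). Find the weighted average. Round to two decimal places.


Weighted sum:
1 x 85 + 5 x 72 = 445
Total weight:
1 + 5 = 6
Weighted average:
445 / 6 = 74.1666... ≈ 74.17

74.17


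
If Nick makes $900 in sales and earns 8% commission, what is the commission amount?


Convert rate to decimal:
8% = 0.08
Multiply by sales:
$900 x 0.08 = $72

$72


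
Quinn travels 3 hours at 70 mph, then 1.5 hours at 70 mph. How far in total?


Leg 1 distance:
70 x 3 = 210 miles
Leg 2 distance:
70 x 1.5 = 105 miles
Total distance:
210 + 105 = 315 miles

315 miles


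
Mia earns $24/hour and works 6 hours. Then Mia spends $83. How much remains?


Calculate earnings:
6 x $24 = $144
Subtract spending:
$144 - $83 = $61

$61


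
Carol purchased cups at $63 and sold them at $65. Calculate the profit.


Selling price = $65
Cost price = $63
Profit = selling price - cost price:
Profit = $65 - $63 = $2

$2


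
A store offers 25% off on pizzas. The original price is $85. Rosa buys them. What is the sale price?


Calculate the discount amount:
25% of $85 = $21.25
Subtract from original:
$85 - $21.25 = $63.75

$63.75


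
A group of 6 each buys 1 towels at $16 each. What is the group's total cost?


Cost per person:
1 x $16 = $16
Group total:
6 x $16 = $96

$96


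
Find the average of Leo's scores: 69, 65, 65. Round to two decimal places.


Add the scores:
69 + 65 + 65 = 199
Divide by the number of tests:
199 / 3 = 66.3333... ≈ 66.33

66.33


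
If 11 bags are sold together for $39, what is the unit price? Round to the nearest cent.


Total cost: $39
Number of items: 11
Unit price: $39 / 11 = $3.5454... ≈ $3.55

$3.55


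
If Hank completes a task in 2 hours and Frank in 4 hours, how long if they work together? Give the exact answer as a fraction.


Hank's rate: 1/2 of the job per hour
Frank's rate: 1/4 of the job per hour
Combined rate: 1/2 + 1/4 = 3/4 per hour
Time = 1 / (3/4) = 4/3 hours (≈ 1.33 hours)

4/3 hours


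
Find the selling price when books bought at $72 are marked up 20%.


Calculate the markup amount:
20% of $72 = $14.40
Add to cost:
$72 + $14.40 = $86.40

$86.40


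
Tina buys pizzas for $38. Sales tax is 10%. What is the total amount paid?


Calculate the tax:
10% of $38 = $3.80
Add tax to price:
$38 + $3.80 = $41.80

$41.80


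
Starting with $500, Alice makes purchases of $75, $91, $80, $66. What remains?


Add up expenses:
$75 + $91 + $80 + $66 = $312
Subtract from budget:
$500 - $312 = $188

$188


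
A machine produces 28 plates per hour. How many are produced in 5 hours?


Production rate: 28 plates per hour
Time: 5 hours
Total: 28 x 5 = 140 plates

140 plates


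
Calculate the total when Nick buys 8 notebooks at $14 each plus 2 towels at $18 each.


Cost of notebooks:
8 x $14 = $112
Cost of towels:
2 x $18 = $36
Add both:
$112 + $36 = $148

$148


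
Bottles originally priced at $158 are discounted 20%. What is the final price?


Calculate the discount amount:
20% of $158 = $31.60
Subtract from original:
$158 - $31.60 = $126.40

$126.40


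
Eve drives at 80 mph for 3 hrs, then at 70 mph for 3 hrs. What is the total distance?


Leg 1 distance:
80 x 3 = 240 miles
Leg 2 distance:
70 x 3 = 210 miles
Total distance:
240 + 210 = 450 miles

450 miles


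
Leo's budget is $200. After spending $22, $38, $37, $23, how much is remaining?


Add up expenses:
$22 + $38 + $37 + $23 = $120
Subtract from budget:
$200 - $120 = $80

$80


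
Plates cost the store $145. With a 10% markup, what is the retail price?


Calculate the markup amount:
10% of $145 = $14.50
Add to cost:
$145 + $14.50 = $159.50

$159.50


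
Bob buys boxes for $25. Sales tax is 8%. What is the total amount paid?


Calculate the tax:
8% of $25 = $2
Add tax to price:
$25 + $2 = $27

$27


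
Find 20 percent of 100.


Convert percentage to decimal:
20% = 0.2
Multiply:
100 x 0.2 = 20

20


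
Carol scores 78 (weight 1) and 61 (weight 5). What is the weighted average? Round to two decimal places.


Weighted sum:
1 x 78 + 5 x 61 = 383
Total weight:
1 + 5 = 6
Weighted average:
383 / 6 = 63.8333... ≈ 63.83

63.83


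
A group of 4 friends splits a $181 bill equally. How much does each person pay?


Total bill: $181
Number of people: 4
Each pays: $181 / 4 = $45.25

$45.25


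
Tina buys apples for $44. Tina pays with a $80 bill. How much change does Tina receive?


Start with the amount paid:
$80
Subtract the price:
$80 - $44 = $36

$36


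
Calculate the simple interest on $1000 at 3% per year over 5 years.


Use the formula I = P x R x T / 100
P x R x T = 1000 x 3 x 5 = 15000
I = 15000 / 100 = $150

$150


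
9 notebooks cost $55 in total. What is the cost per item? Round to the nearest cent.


Total cost: $55
Number of items: 9
Unit price: $55 / 9 = $6.1111... ≈ $6.11

$6.11


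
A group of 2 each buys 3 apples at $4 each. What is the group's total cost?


Cost per person:
3 x $4 = $12
Group total:
2 x $12 = $24

$24


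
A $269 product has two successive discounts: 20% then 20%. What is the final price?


First discount:
20% of $269 = $53.80
Price after first discount:
$269 - $53.80 = $215.20
Second discount:
20% of $215.20 = $43.04
Final price:
$215.20 - $43.04 = $172.16

$172.16


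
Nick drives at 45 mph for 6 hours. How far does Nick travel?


Use the formula: distance = speed x time
Speed = 45 mph, Time = 6 hours
45 x 6 = 270 miles

270 miles


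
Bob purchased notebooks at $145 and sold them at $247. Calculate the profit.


Selling price = $247
Cost price = $145
Profit = selling price - cost price:
Profit = $247 - $145 = $102

$102


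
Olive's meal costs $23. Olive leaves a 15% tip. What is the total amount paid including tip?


Calculate the tip:
15% of $23 = $3.45
Add tip to meal cost:
$23 + $3.45 = $26.45

$26.45


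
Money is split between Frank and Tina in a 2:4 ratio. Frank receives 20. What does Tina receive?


Find the multiplier:
20 / 2 = 10
Apply to Tina's share:
4 x 10 = 40

40


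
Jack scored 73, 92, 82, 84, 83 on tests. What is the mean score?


Add the scores:
73 + 92 + 82 + 84 + 83 = 414
Divide by the number of tests:
414 / 5 = 82.8

82.8


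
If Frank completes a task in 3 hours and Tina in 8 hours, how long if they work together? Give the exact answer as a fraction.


Frank's rate: 1/3 of the job per hour
Tina's rate: 1/8 of the job per hour
Combined rate: 1/3 + 1/8 = 11/24 per hour
Time = 1 / (11/24) = 24/11 hours (≈ 2.18 hours)

24/11 hours


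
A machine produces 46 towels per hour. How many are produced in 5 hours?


Production rate: 46 towels per hour
Time: 5 hours
Total: 46 x 5 = 230 towels

230 towels


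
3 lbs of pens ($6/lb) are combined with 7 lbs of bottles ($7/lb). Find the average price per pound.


Cost of pens:
3 x $6 = $18
Cost of bottles:
7 x $7 = $49
Total cost: $18 + $49 = $67
Total weight: 10 lbs
Average: $67 / 10 = $6.70/lb

$6.70/lb


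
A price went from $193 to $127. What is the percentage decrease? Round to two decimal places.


Find the absolute change:
|127 - 193| = 66
Divide by original and multiply by 100:
66 / 193 x 100 = 34.1968...% ≈ 34.2%

34.2%


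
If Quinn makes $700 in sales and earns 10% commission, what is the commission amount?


Convert rate to decimal:
10% = 0.1
Multiply by sales:
$700 x 0.1 = $70

$70


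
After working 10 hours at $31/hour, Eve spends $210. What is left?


Calculate earnings:
10 x $31 = $310
Subtract spending:
$310 - $210 = $100

$100


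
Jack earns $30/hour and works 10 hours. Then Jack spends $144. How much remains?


Calculate earnings:
10 x $30 = $300
Subtract spending:
$300 - $144 = $156

$156


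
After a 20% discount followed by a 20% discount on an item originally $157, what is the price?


First discount:
20% of $157 = $31.40
Price after first discount:
$157 - $31.40 = $125.60
Second discount:
20% of $125.60 = $25.12
Final price:
$125.60 - $25.12 = $100.48

$100.48


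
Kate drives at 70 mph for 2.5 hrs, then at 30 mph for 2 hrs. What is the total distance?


Leg 1 distance:
70 x 2.5 = 175 miles
Leg 2 distance:
30 x 2 = 60 miles
Total distance:
175 + 60 = 235 miles

235 miles


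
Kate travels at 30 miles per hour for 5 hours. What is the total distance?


Use the formula: distance = speed x time
Speed = 30 mph, Time = 5 hours
30 x 5 = 150 miles

150 miles


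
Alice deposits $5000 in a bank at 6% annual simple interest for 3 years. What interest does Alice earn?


Use the formula I = P x R x T / 100
P x R x T = 5000 x 6 x 3 = 90000
I = 90000 / 100 = $900

$900


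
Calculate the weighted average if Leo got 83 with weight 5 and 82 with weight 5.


Weighted sum:
5 x 83 + 5 x 82 = 825
Total weight:
5 + 5 = 10
Weighted average:
825 / 10 = 82.5

82.5


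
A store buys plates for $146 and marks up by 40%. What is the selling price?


Calculate the markup amount:
40% of $146 = $58.40
Add to cost:
$146 + $58.40 = $204.40

$204.40


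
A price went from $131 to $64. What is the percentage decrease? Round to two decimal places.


Find the absolute change:
|64 - 131| = 67
Divide by original and multiply by 100:
67 / 131 x 100 = 51.1450...% ≈ 51.15%

51.15%


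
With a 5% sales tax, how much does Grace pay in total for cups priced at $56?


Calculate the tax:
5% of $56 = $2.80
Add tax to price:
$56 + $2.80 = $58.80

$58.80


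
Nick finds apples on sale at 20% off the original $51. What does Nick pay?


Calculate the discount amount:
20% of $51 = $10.20
Subtract from original:
$51 - $10.20 = $40.80

$40.80


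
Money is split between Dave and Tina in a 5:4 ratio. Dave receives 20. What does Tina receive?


Find the multiplier:
20 / 5 = 4
Apply to Tina's share:
4 x 4 = 16

16


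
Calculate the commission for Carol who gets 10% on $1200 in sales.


Convert rate to decimal:
10% = 0.1
Multiply by sales:
$1200 x 0.1 = $120

$120


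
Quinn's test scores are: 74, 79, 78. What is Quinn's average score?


Add the scores:
74 + 79 + 78 = 231
Divide by the number of tests:
231 / 3 = 77

77


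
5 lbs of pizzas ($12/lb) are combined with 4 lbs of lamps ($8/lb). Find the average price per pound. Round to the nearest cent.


Cost of pizzas:
5 x $12 = $60
Cost of lamps:
4 x $8 = $32
Total cost: $60 + $32 = $92
Total weight: 9 lbs
Average: $92 / 9 = $10.2222... ≈ $10.22/lb

$10.22/lb


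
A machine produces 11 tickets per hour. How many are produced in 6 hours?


Production rate: 11 tickets per hour
Time: 6 hours
Total: 11 x 6 = 66 tickets

66 tickets


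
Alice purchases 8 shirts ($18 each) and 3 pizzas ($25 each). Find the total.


Cost of shirts:
8 x $18 = $144
Cost of pizzas:
3 x $25 = $75
Add both:
$144 + $75 = $219

$219


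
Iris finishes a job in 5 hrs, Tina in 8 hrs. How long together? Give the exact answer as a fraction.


Iris's rate: 1/5 of the job per hour
Tina's rate: 1/8 of the job per hour
Combined rate: 1/5 + 1/8 = 13/40 per hour
Time = 1 / (13/40) = 40/13 hours (≈ 3.08 hours)

40/13 hours


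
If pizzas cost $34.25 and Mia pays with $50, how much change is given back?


Start with the amount paid:
$50
Subtract the price:
$50 - $34.25 = $15.75

$15.75


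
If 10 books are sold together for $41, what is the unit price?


Total cost: $41
Number of items: 10
Unit price: $41 / 10 = $4.10

$4.10


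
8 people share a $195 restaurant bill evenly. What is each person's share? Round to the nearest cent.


Total bill: $195
Number of people: 8
Each pays: $195 / 8 = $24.375 ≈ $24.38

$24.38


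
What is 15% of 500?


Convert percentage to decimal:
15% = 0.15
Multiply:
500 x 0.15 = 75

75


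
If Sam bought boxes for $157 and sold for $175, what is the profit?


Selling price = $175
Cost price = $157
Profit = selling price - cost price:
Profit = $175 - $157 = $18

$18


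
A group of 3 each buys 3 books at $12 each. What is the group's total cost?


Cost per person:
3 x $12 = $36
Group total:
3 x $36 = $108

$108


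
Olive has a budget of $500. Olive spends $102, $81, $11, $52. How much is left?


Add up expenses:
$102 + $81 + $11 + $52 = $246
Subtract from budget:
$500 - $246 = $254

$254


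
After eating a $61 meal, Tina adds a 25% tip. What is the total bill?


Calculate the tip:
25% of $61 = $15.25
Add tip to meal cost:
$61 + $15.25 = $76.25

$76.25


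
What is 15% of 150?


Convert percentage to decimal:
15% = 0.15
Multiply:
150 x 0.15 = 22.5

22.5


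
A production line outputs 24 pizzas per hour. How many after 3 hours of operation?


Production rate: 24 pizzas per hour
Time: 3 hours
Total: 24 x 3 = 72 pizzas

72 pizzas


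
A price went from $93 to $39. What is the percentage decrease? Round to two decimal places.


Find the absolute change:
|39 - 93| = 54
Divide by original and multiply by 100:
54 / 93 x 100 = 58.0645...% ≈ 58.06%

58.06%


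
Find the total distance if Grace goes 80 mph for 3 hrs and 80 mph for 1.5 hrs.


Leg 1 distance:
80 x 3 = 240 miles
Leg 2 distance:
80 x 1.5 = 120 miles
Total distance:
240 + 120 = 360 miles

360 miles


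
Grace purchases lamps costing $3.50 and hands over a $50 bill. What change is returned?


Start with the amount paid:
$50
Subtract the price:
$50 - $3.50 = $46.50

$46.50


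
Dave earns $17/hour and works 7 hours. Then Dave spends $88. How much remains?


Calculate earnings:
7 x $17 = $119
Subtract spending:
$119 - $88 = $31

$31


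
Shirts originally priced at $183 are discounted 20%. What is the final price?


Calculate the discount amount:
20% of $183 = $36.60
Subtract from original:
$183 - $36.60 = $146.40

$146.40


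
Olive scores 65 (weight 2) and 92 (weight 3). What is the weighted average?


Weighted sum:
2 x 65 + 3 x 92 = 406
Total weight:
2 + 3 = 5
Weighted average:
406 / 5 = 81.2

81.2


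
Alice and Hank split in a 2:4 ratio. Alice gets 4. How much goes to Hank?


Find the multiplier:
4 / 2 = 2
Apply to Hank's share:
4 x 2 = 8

8


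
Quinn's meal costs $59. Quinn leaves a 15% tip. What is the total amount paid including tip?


Calculate the tip:
15% of $59 = $8.85
Add tip to meal cost:
$59 + $8.85 = $67.85

$67.85


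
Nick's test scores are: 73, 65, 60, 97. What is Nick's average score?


Add the scores:
73 + 65 + 60 + 97 = 295
Divide by the number of tests:
295 / 4 = 73.75

73.75


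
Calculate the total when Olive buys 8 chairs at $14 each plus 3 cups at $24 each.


Cost of chairs:
8 x $14 = $112
Cost of cups:
3 x $24 = $72
Add both:
$112 + $72 = $184

$184


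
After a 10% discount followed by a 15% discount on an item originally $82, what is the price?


First discount:
10% of $82 = $8.20
Price after first discount:
$82 - $8.20 = $73.80
Second discount:
15% of $73.80 = $11.07
Final price:
$73.80 - $11.07 = $62.73

$62.73


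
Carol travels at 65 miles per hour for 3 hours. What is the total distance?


Use the formula: distance = speed x time
Speed = 65 mph, Time = 3 hours
65 x 3 = 195 miles

195 miles


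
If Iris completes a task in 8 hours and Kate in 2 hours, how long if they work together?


Iris's rate: 1/8 of the job per hour
Kate's rate: 1/2 of the job per hour
Combined rate: 1/8 + 1/2 = 5/8 per hour
Time = 1 / (5/8) = 8/5 = 1.6 hours

1.6 hours


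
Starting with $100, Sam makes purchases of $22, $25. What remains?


Add up expenses:
$22 + $25 = $47
Subtract from budget:
$100 - $47 = $53

$53


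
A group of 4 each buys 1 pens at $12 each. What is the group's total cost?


Cost per person:
1 x $12 = $12
Group total:
4 x $12 = $48

$48


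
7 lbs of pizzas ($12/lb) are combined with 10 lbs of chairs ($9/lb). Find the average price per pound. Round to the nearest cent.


Cost of pizzas:
7 x $12 = $84
Cost of chairs:
10 x $9 = $90
Total cost: $84 + $90 = $174
Total weight: 17 lbs
Average: $174 / 17 = $10.2352... ≈ $10.24/lb

$10.24/lb


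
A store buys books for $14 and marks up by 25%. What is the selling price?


Calculate the markup amount:
25% of $14 = $3.50
Add to cost:
$14 + $3.50 = $17.50

$17.50


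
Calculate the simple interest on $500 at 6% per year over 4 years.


Use the formula I = P x R x T / 100
P x R x T = 500 x 6 x 4 = 12000
I = 12000 / 100 = $120

$120


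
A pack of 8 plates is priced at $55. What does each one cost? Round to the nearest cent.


Total cost: $55
Number of items: 8
Unit price: $55 / 8 = $6.875 ≈ $6.88

$6.88


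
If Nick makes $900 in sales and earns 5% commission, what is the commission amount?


Convert rate to decimal:
5% = 0.05
Multiply by sales:
$900 x 0.05 = $45

$45


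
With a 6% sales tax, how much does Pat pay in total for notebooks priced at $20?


Calculate the tax:
6% of $20 = $1.20
Add tax to price:
$20 + $1.20 = $21.20

$21.20


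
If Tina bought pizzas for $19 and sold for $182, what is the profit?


Selling price = $182
Cost price = $19
Profit = selling price - cost price:
Profit = $182 - $19 = $163

$163


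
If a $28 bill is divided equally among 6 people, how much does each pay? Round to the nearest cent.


Total bill: $28
Number of people: 6
Each pays: $28 / 6 = $4.6666... ≈ $4.67

$4.67


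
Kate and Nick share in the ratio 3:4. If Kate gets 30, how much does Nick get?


Find the multiplier:
30 / 3 = 10
Apply to Nick's share:
4 x 10 = 40

40


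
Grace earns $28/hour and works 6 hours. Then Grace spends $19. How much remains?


Calculate earnings:
6 x $28 = $168
Subtract spending:
$168 - $19 = $149

$149


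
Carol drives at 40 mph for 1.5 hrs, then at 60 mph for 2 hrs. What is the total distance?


Leg 1 distance:
40 x 1.5 = 60 miles
Leg 2 distance:
60 x 2 = 120 miles
Total distance:
60 + 120 = 180 miles

180 miles


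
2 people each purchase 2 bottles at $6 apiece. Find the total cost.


Cost per person:
2 x $6 = $12
Group total:
2 x $12 = $24

$24


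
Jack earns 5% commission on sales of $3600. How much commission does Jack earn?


Convert rate to decimal:
5% = 0.05
Multiply by sales:
$3600 x 0.05 = $180

$180


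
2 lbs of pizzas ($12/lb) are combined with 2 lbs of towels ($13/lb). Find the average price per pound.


Cost of pizzas:
2 x $12 = $24
Cost of towels:
2 x $13 = $26
Total cost: $24 + $26 = $50
Total weight: 4 lbs
Average: $50 / 4 = $12.50/lb

$12.50/lb


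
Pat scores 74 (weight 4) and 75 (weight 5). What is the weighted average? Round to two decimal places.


Weighted sum:
4 x 74 + 5 x 75 = 671
Total weight:
4 + 5 = 9
Weighted average:
671 / 9 = 74.5555... ≈ 74.56

74.56


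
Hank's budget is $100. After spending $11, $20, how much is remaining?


Add up expenses:
$11 + $20 = $31
Subtract from budget:
$100 - $31 = $69

$69


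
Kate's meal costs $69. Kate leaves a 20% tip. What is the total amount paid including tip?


Calculate the tip:
20% of $69 = $13.80
Add tip to meal cost:
$69 + $13.80 = $82.80

$82.80


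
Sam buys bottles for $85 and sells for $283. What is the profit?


Selling price = $283
Cost price = $85
Profit = selling price - cost price:
Profit = $283 - $85 = $198

$198


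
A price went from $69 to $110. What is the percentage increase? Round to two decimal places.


Find the absolute change:
|110 - 69| = 41
Divide by original and multiply by 100:
41 / 69 x 100 = 59.4202...% ≈ 59.42%

59.42%


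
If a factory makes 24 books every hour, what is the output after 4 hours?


Production rate: 24 books per hour
Time: 4 hours
Total: 24 x 4 = 96 books

96 books


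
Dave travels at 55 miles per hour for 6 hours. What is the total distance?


Use the formula: distance = speed x time
Speed = 55 mph, Time = 6 hours
55 x 6 = 330 miles

330 miles


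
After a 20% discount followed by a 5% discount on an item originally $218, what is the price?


First discount:
20% of $218 = $43.60
Price after first discount:
$218 - $43.60 = $174.40
Second discount:
5% of $174.40 = $8.72
Final price:
$174.40 - $8.72 = $165.68

$165.68


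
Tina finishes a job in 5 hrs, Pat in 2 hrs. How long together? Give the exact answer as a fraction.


Tina's rate: 1/5 of the job per hour
Pat's rate: 1/2 of the job per hour
Combined rate: 1/5 + 1/2 = 7/10 per hour
Time = 1 / (7/10) = 10/7 hours (≈ 1.43 hours)

10/7 hours


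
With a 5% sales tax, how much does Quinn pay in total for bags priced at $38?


Calculate the tax:
5% of $38 = $1.90
Add tax to price:
$38 + $1.90 = $39.90

$39.90


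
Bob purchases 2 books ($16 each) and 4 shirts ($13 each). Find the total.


Cost of books:
2 x $16 = $32
Cost of shirts:
4 x $13 = $52
Add both:
$32 + $52 = $84

$84


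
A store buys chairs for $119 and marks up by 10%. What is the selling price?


Calculate the markup amount:
10% of $119 = $11.90
Add to cost:
$119 + $11.90 = $130.90

$130.90


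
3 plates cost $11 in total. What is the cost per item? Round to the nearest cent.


Total cost: $11
Number of items: 3
Unit price: $11 / 3 = $3.6666... ≈ $3.67

$3.67


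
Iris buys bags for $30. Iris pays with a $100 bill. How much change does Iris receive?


Start with the amount paid:
$100
Subtract the price:
$100 - $30 = $70

$70


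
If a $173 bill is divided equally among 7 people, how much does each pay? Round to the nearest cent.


Total bill: $173
Number of people: 7
Each pays: $173 / 7 = $24.7142... ≈ $24.71

$24.71


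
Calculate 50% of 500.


Convert percentage to decimal:
50% = 0.5
Multiply:
500 x 0.5 = 250

250


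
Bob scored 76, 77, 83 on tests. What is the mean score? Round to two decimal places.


Add the scores:
76 + 77 + 83 = 236
Divide by the number of tests:
236 / 3 = 78.6666... ≈ 78.67

78.67


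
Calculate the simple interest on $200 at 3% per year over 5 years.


Use the formula I = P x R x T / 100
P x R x T = 200 x 3 x 5 = 3000
I = 3000 / 100 = $30

$30


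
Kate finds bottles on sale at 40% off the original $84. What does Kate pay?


Calculate the discount amount:
40% of $84 = $33.60
Subtract from original:
$84 - $33.60 = $50.40

$50.40


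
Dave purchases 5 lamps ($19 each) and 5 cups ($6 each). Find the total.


Cost of lamps:
5 x $19 = $95
Cost of cups:
5 x $6 = $30
Add both:
$95 + $30 = $125

$125


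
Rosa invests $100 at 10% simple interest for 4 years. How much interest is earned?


Use the formula I = P x R x T / 100
P x R x T = 100 x 10 x 4 = 4000
I = 4000 / 100 = $40

$40


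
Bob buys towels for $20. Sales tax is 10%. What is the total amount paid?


Calculate the tax:
10% of $20 = $2
Add tax to price:
$20 + $2 = $22

$22


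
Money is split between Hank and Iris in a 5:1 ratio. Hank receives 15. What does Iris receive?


Find the multiplier:
15 / 5 = 3
Apply to Iris's share:
1 x 3 = 3

3


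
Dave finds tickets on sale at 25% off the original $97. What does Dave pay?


Calculate the discount amount:
25% of $97 = $24.25
Subtract from original:
$97 - $24.25 = $72.75

$72.75


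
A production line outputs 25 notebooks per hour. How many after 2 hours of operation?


Production rate: 25 notebooks per hour
Time: 2 hours
Total: 25 x 2 = 50 notebooks

50 notebooks


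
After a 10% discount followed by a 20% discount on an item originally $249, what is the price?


First discount:
10% of $249 = $24.90
Price after first discount:
$249 - $24.90 = $224.10
Second discount:
20% of $224.10 = $44.82
Final price:
$224.10 - $44.82 = $179.28

$179.28


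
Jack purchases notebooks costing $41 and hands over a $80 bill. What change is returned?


Start with the amount paid:
$80
Subtract the price:
$80 - $41 = $39

$39


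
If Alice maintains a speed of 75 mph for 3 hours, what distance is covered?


Use the formula: distance = speed x time
Speed = 75 mph, Time = 3 hours
75 x 3 = 225 miles

225 miles


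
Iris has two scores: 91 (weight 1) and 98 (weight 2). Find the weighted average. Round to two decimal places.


Weighted sum:
1 x 91 + 2 x 98 = 287
Total weight:
1 + 2 = 3
Weighted average:
287 / 3 = 95.6666... ≈ 95.67

95.67


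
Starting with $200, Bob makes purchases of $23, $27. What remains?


Add up expenses:
$23 + $27 = $50
Subtract from budget:
$200 - $50 = $150

$150


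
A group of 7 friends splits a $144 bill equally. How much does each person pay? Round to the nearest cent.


Total bill: $144
Number of people: 7
Each pays: $144 / 7 = $20.5714... ≈ $20.57

$20.57


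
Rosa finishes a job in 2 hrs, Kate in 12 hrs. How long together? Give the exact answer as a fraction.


Rosa's rate: 1/2 of the job per hour
Kate's rate: 1/12 of the job per hour
Combined rate: 1/2 + 1/12 = 7/12 per hour
Time = 1 / (7/12) = 12/7 hours (≈ 1.71 hours)

12/7 hours


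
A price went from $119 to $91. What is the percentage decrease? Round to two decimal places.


Find the absolute change:
|91 - 119| = 28
Divide by original and multiply by 100:
28 / 119 x 100 = 23.5294...% ≈ 23.53%

23.53%


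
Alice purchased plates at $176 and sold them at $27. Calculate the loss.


Selling price = $27
Cost price = $176
Loss = cost price - selling price:
Loss = $176 - $27 = $149

$149


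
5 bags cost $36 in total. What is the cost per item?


Total cost: $36
Number of items: 5
Unit price: $36 / 5 = $7.20

$7.20


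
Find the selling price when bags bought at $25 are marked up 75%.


Calculate the markup amount:
75% of $25 = $18.75
Add to cost:
$25 + $18.75 = $43.75

$43.75


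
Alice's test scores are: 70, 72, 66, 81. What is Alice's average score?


Add the scores:
70 + 72 + 66 + 81 = 289
Divide by the number of tests:
289 / 4 = 72.25

72.25


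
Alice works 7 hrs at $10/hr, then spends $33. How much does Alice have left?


Calculate earnings:
7 x $10 = $70
Subtract spending:
$70 - $33 = $37

$37


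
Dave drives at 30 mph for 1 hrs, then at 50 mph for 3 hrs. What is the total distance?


Leg 1 distance:
30 x 1 = 30 miles
Leg 2 distance:
50 x 3 = 150 miles
Total distance:
30 + 150 = 180 miles

180 miles


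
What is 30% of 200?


Convert percentage to decimal:
30% = 0.3
Multiply:
200 x 0.3 = 60

60


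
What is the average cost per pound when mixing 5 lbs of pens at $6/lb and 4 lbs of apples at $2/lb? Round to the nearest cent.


Cost of pens:
5 x $6 = $30
Cost of apples:
4 x $2 = $8
Total cost: $30 + $8 = $38
Total weight: 9 lbs
Average: $38 / 9 = $4.2222... ≈ $4.22/lb

$4.22/lb


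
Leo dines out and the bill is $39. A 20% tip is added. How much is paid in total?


Calculate the tip:
20% of $39 = $7.80
Add tip to meal cost:
$39 + $7.80 = $46.80

$46.80


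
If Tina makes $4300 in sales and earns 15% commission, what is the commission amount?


Convert rate to decimal:
15% = 0.15
Multiply by sales:
$4300 x 0.15 = $645

$645


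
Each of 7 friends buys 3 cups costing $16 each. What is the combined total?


Cost per person:
3 x $16 = $48
Group total:
7 x $48 = $336

$336


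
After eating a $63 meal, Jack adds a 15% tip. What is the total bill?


Calculate the tip:
15% of $63 = $9.45
Add tip to meal cost:
$63 + $9.45 = $72.45

$72.45


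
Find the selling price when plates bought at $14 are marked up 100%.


Calculate the markup amount:
100% of $14 = $14
Add to cost:
$14 + $14 = $28

$28


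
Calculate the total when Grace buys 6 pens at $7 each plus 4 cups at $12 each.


Cost of pens:
6 x $7 = $42
Cost of cups:
4 x $12 = $48
Add both:
$42 + $48 = $90

$90


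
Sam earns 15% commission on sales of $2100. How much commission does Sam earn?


Convert rate to decimal:
15% = 0.15
Multiply by sales:
$2100 x 0.15 = $315

$315


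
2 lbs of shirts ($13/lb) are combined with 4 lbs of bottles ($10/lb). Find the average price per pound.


Cost of shirts:
2 x $13 = $26
Cost of bottles:
4 x $10 = $40
Total cost: $26 + $40 = $66
Total weight: 6 lbs
Average: $66 / 6 = $11/lb

$11/lb


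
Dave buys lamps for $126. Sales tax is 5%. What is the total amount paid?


Calculate the tax:
5% of $126 = $6.30
Add tax to price:
$126 + $6.30 = $132.30

$132.30


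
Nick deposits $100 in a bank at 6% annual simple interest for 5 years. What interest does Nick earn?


Use the formula I = P x R x T / 100
P x R x T = 100 x 6 x 5 = 3000
I = 3000 / 100 = $30

$30


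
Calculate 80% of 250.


Convert percentage to decimal:
80% = 0.8
Multiply:
250 x 0.8 = 200

200


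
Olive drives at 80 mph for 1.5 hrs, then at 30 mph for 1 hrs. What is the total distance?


Leg 1 distance:
80 x 1.5 = 120 miles
Leg 2 distance:
30 x 1 = 30 miles
Total distance:
120 + 30 = 150 miles

150 miles
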